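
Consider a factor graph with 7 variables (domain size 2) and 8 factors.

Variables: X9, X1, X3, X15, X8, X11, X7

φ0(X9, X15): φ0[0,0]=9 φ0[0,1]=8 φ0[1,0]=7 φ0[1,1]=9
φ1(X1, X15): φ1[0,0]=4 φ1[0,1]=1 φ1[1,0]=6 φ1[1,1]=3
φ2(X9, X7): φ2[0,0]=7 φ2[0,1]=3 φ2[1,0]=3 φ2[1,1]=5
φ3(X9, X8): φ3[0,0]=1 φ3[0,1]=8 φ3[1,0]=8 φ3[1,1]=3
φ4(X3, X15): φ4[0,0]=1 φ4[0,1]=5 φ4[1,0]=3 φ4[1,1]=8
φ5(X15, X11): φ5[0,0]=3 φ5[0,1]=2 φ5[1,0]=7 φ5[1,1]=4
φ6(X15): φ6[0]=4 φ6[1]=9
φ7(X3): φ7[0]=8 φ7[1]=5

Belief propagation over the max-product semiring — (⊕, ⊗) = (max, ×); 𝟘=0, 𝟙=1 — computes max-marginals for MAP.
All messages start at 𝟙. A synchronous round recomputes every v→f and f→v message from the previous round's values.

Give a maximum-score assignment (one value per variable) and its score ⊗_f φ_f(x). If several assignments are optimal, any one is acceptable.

assignment: (X9=0, X1=1, X3=0, X15=1, X8=1, X11=0, X7=0); score = 3386880

init: all messages = 𝟙 over 2 values
r1 m[φ0→X9] = [9, 9]
r1 m[φ0→X15] = [9, 9]
r1 m[φ1→X1] = [4, 6]
r1 m[φ1→X15] = [6, 3]
r1 m[φ2→X9] = [7, 5]
r1 m[φ2→X7] = [7, 5]
r1 m[φ3→X9] = [8, 8]
r1 m[φ3→X8] = [8, 8]
r1 m[φ4→X3] = [5, 8]
r1 m[φ4→X15] = [3, 8]
r1 m[φ5→X15] = [3, 7]
r1 m[φ5→X11] = [7, 4]
r1 m[φ6→X15] = [4, 9]
r1 m[φ7→X3] = [8, 5]
r1 m[X9→φ0] = [1, 1]
r1 m[X9→φ2] = [1, 1]
r1 m[X9→φ3] = [1, 1]
r1 m[X1→φ1] = [1, 1]
r1 m[X3→φ4] = [1, 1]
r1 m[X3→φ7] = [1, 1]
r1 m[X15→φ0] = [1, 1]
r1 m[X15→φ1] = [1, 1]
r1 m[X15→φ4] = [1, 1]
r1 m[X15→φ5] = [1, 1]
r1 m[X15→φ6] = [1, 1]
r1 m[X8→φ3] = [1, 1]
r1 m[X11→φ5] = [1, 1]
r1 m[X7→φ2] = [1, 1]
r2 m[φ0→X9] = [9, 9]
r2 m[φ0→X15] = [9, 9]
r2 m[φ1→X1] = [4, 6]
r2 m[φ1→X15] = [6, 3]
r2 m[φ2→X9] = [7, 5]
r2 m[φ2→X7] = [7, 5]
r2 m[φ3→X9] = [8, 8]
r2 m[φ3→X8] = [8, 8]
r2 m[φ4→X3] = [5, 8]
r2 m[φ4→X15] = [3, 8]
r2 m[φ5→X15] = [3, 7]
r2 m[φ5→X11] = [7, 4]
r2 m[φ6→X15] = [4, 9]
r2 m[φ7→X3] = [8, 5]
r2 m[X9→φ0] = [56, 40]
r2 m[X9→φ2] = [72, 72]
r2 m[X9→φ3] = [63, 45]
r2 m[X1→φ1] = [1, 1]
r2 m[X3→φ4] = [8, 5]
r2 m[X3→φ7] = [5, 8]
r2 m[X15→φ0] = [216, 1512]
r2 m[X15→φ1] = [324, 4536]
r2 m[X15→φ4] = [648, 1701]
r2 m[X15→φ5] = [648, 1944]
r2 m[X15→φ6] = [486, 1512]
r2 m[X8→φ3] = [1, 1]
r2 m[X11→φ5] = [1, 1]
r2 m[X7→φ2] = [1, 1]
r3 m[φ0→X9] = [12096, 13608]
r3 m[φ0→X15] = [504, 448]
r3 m[φ1→X1] = [4536, 13608]
r3 m[φ1→X15] = [6, 3]
r3 m[φ2→X9] = [7, 5]
r3 m[φ2→X7] = [504, 360]
r3 m[φ3→X9] = [8, 8]
r3 m[φ3→X8] = [360, 504]
r3 m[φ4→X3] = [8505, 13608]
r3 m[φ4→X15] = [15, 40]
r3 m[φ5→X15] = [3, 7]
r3 m[φ5→X11] = [13608, 7776]
r3 m[φ6→X15] = [4, 9]
r3 m[φ7→X3] = [8, 5]
r3 m[X9→φ0] = [56, 40]
r3 m[X9→φ2] = [72, 72]
r3 m[X9→φ3] = [63, 45]
r3 m[X1→φ1] = [1, 1]
r3 m[X3→φ4] = [8, 5]
r3 m[X3→φ7] = [5, 8]
r3 m[X15→φ0] = [216, 1512]
r3 m[X15→φ1] = [324, 4536]
r3 m[X15→φ4] = [648, 1701]
r3 m[X15→φ5] = [648, 1944]
r3 m[X15→φ6] = [486, 1512]
r3 m[X8→φ3] = [1, 1]
r3 m[X11→φ5] = [1, 1]
r3 m[X7→φ2] = [1, 1]
r4 m[φ0→X9] = [12096, 13608]
r4 m[φ0→X15] = [504, 448]
r4 m[φ1→X1] = [4536, 13608]
r4 m[φ1→X15] = [6, 3]
r4 m[φ2→X9] = [7, 5]
r4 m[φ2→X7] = [504, 360]
r4 m[φ3→X9] = [8, 8]
r4 m[φ3→X8] = [360, 504]
r4 m[φ4→X3] = [8505, 13608]
r4 m[φ4→X15] = [15, 40]
r4 m[φ5→X15] = [3, 7]
r4 m[φ5→X11] = [13608, 7776]
r4 m[φ6→X15] = [4, 9]
r4 m[φ7→X3] = [8, 5]
r4 m[X9→φ0] = [56, 40]
r4 m[X9→φ2] = [96768, 108864]
r4 m[X9→φ3] = [84672, 68040]
r4 m[X1→φ1] = [1, 1]
r4 m[X3→φ4] = [8, 5]
r4 m[X3→φ7] = [8505, 13608]
r4 m[X15→φ0] = [1080, 7560]
r4 m[X15→φ1] = [90720, 1128960]
r4 m[X15→φ4] = [36288, 84672]
r4 m[X15→φ5] = [181440, 483840]
r4 m[X15→φ6] = [136080, 376320]
r4 m[X8→φ3] = [1, 1]
r4 m[X11→φ5] = [1, 1]
r4 m[X7→φ2] = [1, 1]
r5 m[φ0→X9] = [60480, 68040]
r5 m[φ0→X15] = [504, 448]
r5 m[φ1→X1] = [1128960, 3386880]
r5 m[φ1→X15] = [6, 3]
r5 m[φ2→X9] = [7, 5]
r5 m[φ2→X7] = [677376, 544320]
r5 m[φ3→X9] = [8, 8]
r5 m[φ3→X8] = [544320, 677376]
r5 m[φ4→X3] = [423360, 677376]
r5 m[φ4→X15] = [15, 40]
r5 m[φ5→X15] = [3, 7]
r5 m[φ5→X11] = [3386880, 1935360]
r5 m[φ6→X15] = [4, 9]
r5 m[φ7→X3] = [8, 5]
r5 m[X9→φ0] = [56, 40]
r5 m[X9→φ2] = [96768, 108864]
r5 m[X9→φ3] = [84672, 68040]
r5 m[X1→φ1] = [1, 1]
r5 m[X3→φ4] = [8, 5]
r5 m[X3→φ7] = [8505, 13608]
r5 m[X15→φ0] = [1080, 7560]
r5 m[X15→φ1] = [90720, 1128960]
r5 m[X15→φ4] = [36288, 84672]
r5 m[X15→φ5] = [181440, 483840]
r5 m[X15→φ6] = [136080, 376320]
r5 m[X8→φ3] = [1, 1]
r5 m[X11→φ5] = [1, 1]
r5 m[X7→φ2] = [1, 1]
r6 m[φ0→X9] = [60480, 68040]
r6 m[φ0→X15] = [504, 448]
r6 m[φ1→X1] = [1128960, 3386880]
r6 m[φ1→X15] = [6, 3]
r6 m[φ2→X9] = [7, 5]
r6 m[φ2→X7] = [677376, 544320]
r6 m[φ3→X9] = [8, 8]
r6 m[φ3→X8] = [544320, 677376]
r6 m[φ4→X3] = [423360, 677376]
r6 m[φ4→X15] = [15, 40]
r6 m[φ5→X15] = [3, 7]
r6 m[φ5→X11] = [3386880, 1935360]
r6 m[φ6→X15] = [4, 9]
r6 m[φ7→X3] = [8, 5]
r6 m[X9→φ0] = [56, 40]
r6 m[X9→φ2] = [483840, 544320]
r6 m[X9→φ3] = [423360, 340200]
r6 m[X1→φ1] = [1, 1]
r6 m[X3→φ4] = [8, 5]
r6 m[X3→φ7] = [423360, 677376]
r6 m[X15→φ0] = [1080, 7560]
r6 m[X15→φ1] = [90720, 1128960]
r6 m[X15→φ4] = [36288, 84672]
r6 m[X15→φ5] = [181440, 483840]
r6 m[X15→φ6] = [136080, 376320]
r6 m[X8→φ3] = [1, 1]
r6 m[X11→φ5] = [1, 1]
r6 m[X7→φ2] = [1, 1]
r7 m[φ0→X9] = [60480, 68040]
r7 m[φ0→X15] = [504, 448]
r7 m[φ1→X1] = [1128960, 3386880]
r7 m[φ1→X15] = [6, 3]
r7 m[φ2→X9] = [7, 5]
r7 m[φ2→X7] = [3386880, 2721600]
r7 m[φ3→X9] = [8, 8]
r7 m[φ3→X8] = [2721600, 3386880]
r7 m[φ4→X3] = [423360, 677376]
r7 m[φ4→X15] = [15, 40]
r7 m[φ5→X15] = [3, 7]
r7 m[φ5→X11] = [3386880, 1935360]
r7 m[φ6→X15] = [4, 9]
r7 m[φ7→X3] = [8, 5]
r7 m[X9→φ0] = [56, 40]
r7 m[X9→φ2] = [483840, 544320]
r7 m[X9→φ3] = [423360, 340200]
r7 m[X1→φ1] = [1, 1]
r7 m[X3→φ4] = [8, 5]
r7 m[X3→φ7] = [423360, 677376]
r7 m[X15→φ0] = [1080, 7560]
r7 m[X15→φ1] = [90720, 1128960]
r7 m[X15→φ4] = [36288, 84672]
r7 m[X15→φ5] = [181440, 483840]
r7 m[X15→φ6] = [136080, 376320]
r7 m[X8→φ3] = [1, 1]
r7 m[X11→φ5] = [1, 1]
r7 m[X7→φ2] = [1, 1]
r8 m[φ0→X9] = [60480, 68040]
r8 m[φ0→X15] = [504, 448]
r8 m[φ1→X1] = [1128960, 3386880]
r8 m[φ1→X15] = [6, 3]
r8 m[φ2→X9] = [7, 5]
r8 m[φ2→X7] = [3386880, 2721600]
r8 m[φ3→X9] = [8, 8]
r8 m[φ3→X8] = [2721600, 3386880]
r8 m[φ4→X3] = [423360, 677376]
r8 m[φ4→X15] = [15, 40]
r8 m[φ5→X15] = [3, 7]
r8 m[φ5→X11] = [3386880, 1935360]
r8 m[φ6→X15] = [4, 9]
r8 m[φ7→X3] = [8, 5]
r8 m[X9→φ0] = [56, 40]
r8 m[X9→φ2] = [483840, 544320]
r8 m[X9→φ3] = [423360, 340200]
r8 m[X1→φ1] = [1, 1]
r8 m[X3→φ4] = [8, 5]
r8 m[X3→φ7] = [423360, 677376]
r8 m[X15→φ0] = [1080, 7560]
r8 m[X15→φ1] = [90720, 1128960]
r8 m[X15→φ4] = [36288, 84672]
r8 m[X15→φ5] = [181440, 483840]
r8 m[X15→φ6] = [136080, 376320]
r8 m[X8→φ3] = [1, 1]
r8 m[X11→φ5] = [1, 1]
r8 m[X7→φ2] = [1, 1]
fixed point reached at round 8
traceback from X9: (X9=0, X1=1, X3=0, X15=1, X8=1, X11=0, X7=0), score=3386880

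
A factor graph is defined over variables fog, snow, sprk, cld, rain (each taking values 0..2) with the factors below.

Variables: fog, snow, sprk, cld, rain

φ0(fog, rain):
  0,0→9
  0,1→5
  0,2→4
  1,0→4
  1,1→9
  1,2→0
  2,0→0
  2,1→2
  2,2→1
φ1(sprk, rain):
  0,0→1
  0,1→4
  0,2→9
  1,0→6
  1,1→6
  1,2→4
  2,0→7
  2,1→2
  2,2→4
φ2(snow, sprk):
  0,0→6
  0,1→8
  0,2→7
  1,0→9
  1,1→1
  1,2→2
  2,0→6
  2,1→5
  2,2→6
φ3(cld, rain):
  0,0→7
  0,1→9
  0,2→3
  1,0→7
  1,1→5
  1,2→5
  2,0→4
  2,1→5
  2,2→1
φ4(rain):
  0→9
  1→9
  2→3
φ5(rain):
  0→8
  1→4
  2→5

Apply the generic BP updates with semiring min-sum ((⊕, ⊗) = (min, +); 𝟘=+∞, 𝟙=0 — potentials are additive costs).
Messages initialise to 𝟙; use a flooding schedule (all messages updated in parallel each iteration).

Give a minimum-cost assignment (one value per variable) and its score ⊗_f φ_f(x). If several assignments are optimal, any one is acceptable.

init: all messages = 𝟙 over 3 values
r1 m[φ0→fog] = [4, 0, 0]
r1 m[φ0→rain] = [0, 2, 0]
r1 m[φ1→sprk] = [1, 4, 2]
r1 m[φ1→rain] = [1, 2, 4]
r1 m[φ2→snow] = [6, 1, 5]
r1 m[φ2→sprk] = [6, 1, 2]
r1 m[φ3→cld] = [3, 5, 1]
r1 m[φ3→rain] = [4, 5, 1]
r1 m[φ4→rain] = [9, 9, 3]
r1 m[φ5→rain] = [8, 4, 5]
r1 m[fog→φ0] = [0, 0, 0]
r1 m[snow→φ2] = [0, 0, 0]
r1 m[sprk→φ1] = [0, 0, 0]
r1 m[sprk→φ2] = [0, 0, 0]
r1 m[cld→φ3] = [0, 0, 0]
r1 m[rain→φ0] = [0, 0, 0]
r1 m[rain→φ1] = [0, 0, 0]
r1 m[rain→φ3] = [0, 0, 0]
r1 m[rain→φ4] = [0, 0, 0]
r1 m[rain→φ5] = [0, 0, 0]
r2 m[φ0→fog] = [4, 0, 0]
r2 m[φ0→rain] = [0, 2, 0]
r2 m[φ1→sprk] = [1, 4, 2]
r2 m[φ1→rain] = [1, 2, 4]
r2 m[φ2→snow] = [6, 1, 5]
r2 m[φ2→sprk] = [6, 1, 2]
r2 m[φ3→cld] = [3, 5, 1]
r2 m[φ3→rain] = [4, 5, 1]
r2 m[φ4→rain] = [9, 9, 3]
r2 m[φ5→rain] = [8, 4, 5]
r2 m[fog→φ0] = [0, 0, 0]
r2 m[snow→φ2] = [0, 0, 0]
r2 m[sprk→φ1] = [6, 1, 2]
r2 m[sprk→φ2] = [1, 4, 2]
r2 m[cld→φ3] = [0, 0, 0]
r2 m[rain→φ0] = [22, 20, 13]
r2 m[rain→φ1] = [21, 20, 9]
r2 m[rain→φ3] = [18, 17, 12]
r2 m[rain→φ4] = [13, 13, 10]
r2 m[rain→φ5] = [14, 18, 8]
r3 m[φ0→fog] = [17, 13, 14]
r3 m[φ0→rain] = [0, 2, 0]
r3 m[φ1→sprk] = [18, 13, 13]
r3 m[φ1→rain] = [7, 4, 5]
r3 m[φ2→snow] = [7, 4, 7]
r3 m[φ2→sprk] = [6, 1, 2]
r3 m[φ3→cld] = [15, 17, 13]
r3 m[φ3→rain] = [4, 5, 1]
r3 m[φ4→rain] = [9, 9, 3]
r3 m[φ5→rain] = [8, 4, 5]
r3 m[fog→φ0] = [0, 0, 0]
r3 m[snow→φ2] = [0, 0, 0]
r3 m[sprk→φ1] = [6, 1, 2]
r3 m[sprk→φ2] = [1, 4, 2]
r3 m[cld→φ3] = [0, 0, 0]
r3 m[rain→φ0] = [22, 20, 13]
r3 m[rain→φ1] = [21, 20, 9]
r3 m[rain→φ3] = [18, 17, 12]
r3 m[rain→φ4] = [13, 13, 10]
r3 m[rain→φ5] = [14, 18, 8]
r4 m[φ0→fog] = [17, 13, 14]
r4 m[φ0→rain] = [0, 2, 0]
r4 m[φ1→sprk] = [18, 13, 13]
r4 m[φ1→rain] = [7, 4, 5]
r4 m[φ2→snow] = [7, 4, 7]
r4 m[φ2→sprk] = [6, 1, 2]
r4 m[φ3→cld] = [15, 17, 13]
r4 m[φ3→rain] = [4, 5, 1]
r4 m[φ4→rain] = [9, 9, 3]
r4 m[φ5→rain] = [8, 4, 5]
r4 m[fog→φ0] = [0, 0, 0]
r4 m[snow→φ2] = [0, 0, 0]
r4 m[sprk→φ1] = [6, 1, 2]
r4 m[sprk→φ2] = [18, 13, 13]
r4 m[cld→φ3] = [0, 0, 0]
r4 m[rain→φ0] = [28, 22, 14]
r4 m[rain→φ1] = [21, 20, 9]
r4 m[rain→φ3] = [24, 19, 13]
r4 m[rain→φ4] = [19, 15, 11]
r4 m[rain→φ5] = [20, 20, 9]
r5 m[φ0→fog] = [18, 14, 15]
r5 m[φ0→rain] = [0, 2, 0]
r5 m[φ1→sprk] = [18, 13, 13]
r5 m[φ1→rain] = [7, 4, 5]
r5 m[φ2→snow] = [20, 14, 18]
r5 m[φ2→sprk] = [6, 1, 2]
r5 m[φ3→cld] = [16, 18, 14]
r5 m[φ3→rain] = [4, 5, 1]
r5 m[φ4→rain] = [9, 9, 3]
r5 m[φ5→rain] = [8, 4, 5]
r5 m[fog→φ0] = [0, 0, 0]
r5 m[snow→φ2] = [0, 0, 0]
r5 m[sprk→φ1] = [6, 1, 2]
r5 m[sprk→φ2] = [18, 13, 13]
r5 m[cld→φ3] = [0, 0, 0]
r5 m[rain→φ0] = [28, 22, 14]
r5 m[rain→φ1] = [21, 20, 9]
r5 m[rain→φ3] = [24, 19, 13]
r5 m[rain→φ4] = [19, 15, 11]
r5 m[rain→φ5] = [20, 20, 9]
r6 m[φ0→fog] = [18, 14, 15]
r6 m[φ0→rain] = [0, 2, 0]
r6 m[φ1→sprk] = [18, 13, 13]
r6 m[φ1→rain] = [7, 4, 5]
r6 m[φ2→snow] = [20, 14, 18]
r6 m[φ2→sprk] = [6, 1, 2]
r6 m[φ3→cld] = [16, 18, 14]
r6 m[φ3→rain] = [4, 5, 1]
r6 m[φ4→rain] = [9, 9, 3]
r6 m[φ5→rain] = [8, 4, 5]
r6 m[fog→φ0] = [0, 0, 0]
r6 m[snow→φ2] = [0, 0, 0]
r6 m[sprk→φ1] = [6, 1, 2]
r6 m[sprk→φ2] = [18, 13, 13]
r6 m[cld→φ3] = [0, 0, 0]
r6 m[rain→φ0] = [28, 22, 14]
r6 m[rain→φ1] = [21, 20, 9]
r6 m[rain→φ3] = [24, 19, 13]
r6 m[rain→φ4] = [19, 15, 11]
r6 m[rain→φ5] = [20, 20, 9]
fixed point reached at round 6
traceback from fog: (fog=1, snow=1, sprk=1, cld=2, rain=2), score=14

assignment: (fog=1, snow=1, sprk=1, cld=2, rain=2); score = 14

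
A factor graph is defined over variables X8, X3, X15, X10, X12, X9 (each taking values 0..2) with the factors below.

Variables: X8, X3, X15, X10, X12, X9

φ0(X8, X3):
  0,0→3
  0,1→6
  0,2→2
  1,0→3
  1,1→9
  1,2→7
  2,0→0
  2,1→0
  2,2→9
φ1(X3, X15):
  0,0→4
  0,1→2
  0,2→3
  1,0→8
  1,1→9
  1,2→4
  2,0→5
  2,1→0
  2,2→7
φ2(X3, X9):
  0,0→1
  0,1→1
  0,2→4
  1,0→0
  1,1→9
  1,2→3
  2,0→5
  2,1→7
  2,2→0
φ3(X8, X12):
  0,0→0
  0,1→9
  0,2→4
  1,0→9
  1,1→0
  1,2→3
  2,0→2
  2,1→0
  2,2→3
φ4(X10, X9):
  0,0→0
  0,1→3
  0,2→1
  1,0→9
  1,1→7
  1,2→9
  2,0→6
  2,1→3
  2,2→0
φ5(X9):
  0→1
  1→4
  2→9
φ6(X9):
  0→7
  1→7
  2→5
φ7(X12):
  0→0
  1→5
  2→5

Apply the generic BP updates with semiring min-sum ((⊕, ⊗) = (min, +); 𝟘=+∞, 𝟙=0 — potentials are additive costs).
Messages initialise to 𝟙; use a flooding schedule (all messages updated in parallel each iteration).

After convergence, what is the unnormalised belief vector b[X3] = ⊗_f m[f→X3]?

init: all messages = 𝟙 over 3 values
r1 m[φ0→X8] = [2, 3, 0]
r1 m[φ0→X3] = [0, 0, 2]
r1 m[φ1→X3] = [2, 4, 0]
r1 m[φ1→X15] = [4, 0, 3]
r1 m[φ2→X3] = [1, 0, 0]
r1 m[φ2→X9] = [0, 1, 0]
r1 m[φ3→X8] = [0, 0, 0]
r1 m[φ3→X12] = [0, 0, 3]
r1 m[φ4→X10] = [0, 7, 0]
r1 m[φ4→X9] = [0, 3, 0]
r1 m[φ5→X9] = [1, 4, 9]
r1 m[φ6→X9] = [7, 7, 5]
r1 m[φ7→X12] = [0, 5, 5]
r1 m[X8→φ0] = [0, 0, 0]
r1 m[X8→φ3] = [0, 0, 0]
r1 m[X3→φ0] = [0, 0, 0]
r1 m[X3→φ1] = [0, 0, 0]
r1 m[X3→φ2] = [0, 0, 0]
r1 m[X15→φ1] = [0, 0, 0]
r1 m[X10→φ4] = [0, 0, 0]
r1 m[X12→φ3] = [0, 0, 0]
r1 m[X12→φ7] = [0, 0, 0]
r1 m[X9→φ2] = [0, 0, 0]
r1 m[X9→φ4] = [0, 0, 0]
r1 m[X9→φ5] = [0, 0, 0]
r1 m[X9→φ6] = [0, 0, 0]
r2 m[φ0→X8] = [2, 3, 0]
r2 m[φ0→X3] = [0, 0, 2]
r2 m[φ1→X3] = [2, 4, 0]
r2 m[φ1→X15] = [4, 0, 3]
r2 m[φ2→X3] = [1, 0, 0]
r2 m[φ2→X9] = [0, 1, 0]
r2 m[φ3→X8] = [0, 0, 0]
r2 m[φ3→X12] = [0, 0, 3]
r2 m[φ4→X10] = [0, 7, 0]
r2 m[φ4→X9] = [0, 3, 0]
r2 m[φ5→X9] = [1, 4, 9]
r2 m[φ6→X9] = [7, 7, 5]
r2 m[φ7→X12] = [0, 5, 5]
r2 m[X8→φ0] = [0, 0, 0]
r2 m[X8→φ3] = [2, 3, 0]
r2 m[X3→φ0] = [3, 4, 0]
r2 m[X3→φ1] = [1, 0, 2]
r2 m[X3→φ2] = [2, 4, 2]
r2 m[X15→φ1] = [0, 0, 0]
r2 m[X10→φ4] = [0, 0, 0]
r2 m[X12→φ3] = [0, 5, 5]
r2 m[X12→φ7] = [0, 0, 3]
r2 m[X9→φ2] = [8, 14, 14]
r2 m[X9→φ4] = [8, 12, 14]
r2 m[X9→φ5] = [7, 11, 5]
r2 m[X9→φ6] = [1, 8, 9]
r3 m[φ0→X8] = [2, 6, 3]
r3 m[φ0→X3] = [0, 0, 2]
r3 m[φ1→X3] = [2, 4, 0]
r3 m[φ1→X15] = [5, 2, 4]
r3 m[φ2→X3] = [9, 8, 13]
r3 m[φ2→X9] = [3, 3, 2]
r3 m[φ3→X8] = [0, 5, 2]
r3 m[φ3→X12] = [2, 0, 3]
r3 m[φ4→X10] = [8, 17, 14]
r3 m[φ4→X9] = [0, 3, 0]
r3 m[φ5→X9] = [1, 4, 9]
r3 m[φ6→X9] = [7, 7, 5]
r3 m[φ7→X12] = [0, 5, 5]
r3 m[X8→φ0] = [0, 0, 0]
r3 m[X8→φ3] = [2, 3, 0]
r3 m[X3→φ0] = [3, 4, 0]
r3 m[X3→φ1] = [1, 0, 2]
r3 m[X3→φ2] = [2, 4, 2]
r3 m[X15→φ1] = [0, 0, 0]
r3 m[X10→φ4] = [0, 0, 0]
r3 m[X12→φ3] = [0, 5, 5]
r3 m[X12→φ7] = [0, 0, 3]
r3 m[X9→φ2] = [8, 14, 14]
r3 m[X9→φ4] = [8, 12, 14]
r3 m[X9→φ5] = [7, 11, 5]
r3 m[X9→φ6] = [1, 8, 9]
r4 m[φ0→X8] = [2, 6, 3]
r4 m[φ0→X3] = [0, 0, 2]
r4 m[φ1→X3] = [2, 4, 0]
r4 m[φ1→X15] = [5, 2, 4]
r4 m[φ2→X3] = [9, 8, 13]
r4 m[φ2→X9] = [3, 3, 2]
r4 m[φ3→X8] = [0, 5, 2]
r4 m[φ3→X12] = [2, 0, 3]
r4 m[φ4→X10] = [8, 17, 14]
r4 m[φ4→X9] = [0, 3, 0]
r4 m[φ5→X9] = [1, 4, 9]
r4 m[φ6→X9] = [7, 7, 5]
r4 m[φ7→X12] = [0, 5, 5]
r4 m[X8→φ0] = [0, 5, 2]
r4 m[X8→φ3] = [2, 6, 3]
r4 m[X3→φ0] = [11, 12, 13]
r4 m[X3→φ1] = [9, 8, 15]
r4 m[X3→φ2] = [2, 4, 2]
r4 m[X15→φ1] = [0, 0, 0]
r4 m[X10→φ4] = [0, 0, 0]
r4 m[X12→φ3] = [0, 5, 5]
r4 m[X12→φ7] = [2, 0, 3]
r4 m[X9→φ2] = [8, 14, 14]
r4 m[X9→φ4] = [11, 14, 16]
r4 m[X9→φ5] = [10, 13, 7]
r4 m[X9→φ6] = [4, 10, 11]
r5 m[φ0→X8] = [14, 14, 11]
r5 m[φ0→X3] = [2, 2, 2]
r5 m[φ1→X3] = [2, 4, 0]
r5 m[φ1→X15] = [13, 11, 12]
r5 m[φ2→X3] = [9, 8, 13]
r5 m[φ2→X9] = [3, 3, 2]
r5 m[φ3→X8] = [0, 5, 2]
r5 m[φ3→X12] = [2, 3, 6]
r5 m[φ4→X10] = [11, 20, 16]
r5 m[φ4→X9] = [0, 3, 0]
r5 m[φ5→X9] = [1, 4, 9]
r5 m[φ6→X9] = [7, 7, 5]
r5 m[φ7→X12] = [0, 5, 5]
r5 m[X8→φ0] = [0, 5, 2]
r5 m[X8→φ3] = [2, 6, 3]
r5 m[X3→φ0] = [11, 12, 13]
r5 m[X3→φ1] = [9, 8, 15]
r5 m[X3→φ2] = [2, 4, 2]
r5 m[X15→φ1] = [0, 0, 0]
r5 m[X10→φ4] = [0, 0, 0]
r5 m[X12→φ3] = [0, 5, 5]
r5 m[X12→φ7] = [2, 0, 3]
r5 m[X9→φ2] = [8, 14, 14]
r5 m[X9→φ4] = [11, 14, 16]
r5 m[X9→φ5] = [10, 13, 7]
r5 m[X9→φ6] = [4, 10, 11]
r6 m[φ0→X8] = [14, 14, 11]
r6 m[φ0→X3] = [2, 2, 2]
r6 m[φ1→X3] = [2, 4, 0]
r6 m[φ1→X15] = [13, 11, 12]
r6 m[φ2→X3] = [9, 8, 13]
r6 m[φ2→X9] = [3, 3, 2]
r6 m[φ3→X8] = [0, 5, 2]
r6 m[φ3→X12] = [2, 3, 6]
r6 m[φ4→X10] = [11, 20, 16]
r6 m[φ4→X9] = [0, 3, 0]
r6 m[φ5→X9] = [1, 4, 9]
r6 m[φ6→X9] = [7, 7, 5]
r6 m[φ7→X12] = [0, 5, 5]
r6 m[X8→φ0] = [0, 5, 2]
r6 m[X8→φ3] = [14, 14, 11]
r6 m[X3→φ0] = [11, 12, 13]
r6 m[X3→φ1] = [11, 10, 15]
r6 m[X3→φ2] = [4, 6, 2]
r6 m[X15→φ1] = [0, 0, 0]
r6 m[X10→φ4] = [0, 0, 0]
r6 m[X12→φ3] = [0, 5, 5]
r6 m[X12→φ7] = [2, 3, 6]
r6 m[X9→φ2] = [8, 14, 14]
r6 m[X9→φ4] = [11, 14, 16]
r6 m[X9→φ5] = [10, 13, 7]
r6 m[X9→φ6] = [4, 10, 11]
r7 m[φ0→X8] = [14, 14, 11]
r7 m[φ0→X3] = [2, 2, 2]
r7 m[φ1→X3] = [2, 4, 0]
r7 m[φ1→X15] = [15, 13, 14]
r7 m[φ2→X3] = [9, 8, 13]
r7 m[φ2→X9] = [5, 5, 2]
r7 m[φ3→X8] = [0, 5, 2]
r7 m[φ3→X12] = [13, 11, 14]
r7 m[φ4→X10] = [11, 20, 16]
r7 m[φ4→X9] = [0, 3, 0]
r7 m[φ5→X9] = [1, 4, 9]
r7 m[φ6→X9] = [7, 7, 5]
r7 m[φ7→X12] = [0, 5, 5]
r7 m[X8→φ0] = [0, 5, 2]
r7 m[X8→φ3] = [14, 14, 11]
r7 m[X3→φ0] = [11, 12, 13]
r7 m[X3→φ1] = [11, 10, 15]
r7 m[X3→φ2] = [4, 6, 2]
r7 m[X15→φ1] = [0, 0, 0]
r7 m[X10→φ4] = [0, 0, 0]
r7 m[X12→φ3] = [0, 5, 5]
r7 m[X12→φ7] = [2, 3, 6]
r7 m[X9→φ2] = [8, 14, 14]
r7 m[X9→φ4] = [11, 14, 16]
r7 m[X9→φ5] = [10, 13, 7]
r7 m[X9→φ6] = [4, 10, 11]
r8 m[φ0→X8] = [14, 14, 11]
r8 m[φ0→X3] = [2, 2, 2]
r8 m[φ1→X3] = [2, 4, 0]
r8 m[φ1→X15] = [15, 13, 14]
r8 m[φ2→X3] = [9, 8, 13]
r8 m[φ2→X9] = [5, 5, 2]
r8 m[φ3→X8] = [0, 5, 2]
r8 m[φ3→X12] = [13, 11, 14]
r8 m[φ4→X10] = [11, 20, 16]
r8 m[φ4→X9] = [0, 3, 0]
r8 m[φ5→X9] = [1, 4, 9]
r8 m[φ6→X9] = [7, 7, 5]
r8 m[φ7→X12] = [0, 5, 5]
r8 m[X8→φ0] = [0, 5, 2]
r8 m[X8→φ3] = [14, 14, 11]
r8 m[X3→φ0] = [11, 12, 13]
r8 m[X3→φ1] = [11, 10, 15]
r8 m[X3→φ2] = [4, 6, 2]
r8 m[X15→φ1] = [0, 0, 0]
r8 m[X10→φ4] = [0, 0, 0]
r8 m[X12→φ3] = [0, 5, 5]
r8 m[X12→φ7] = [13, 11, 14]
r8 m[X9→φ2] = [8, 14, 14]
r8 m[X9→φ4] = [13, 16, 16]
r8 m[X9→φ5] = [12, 15, 7]
r8 m[X9→φ6] = [6, 12, 11]
r9 m[φ0→X8] = [14, 14, 11]
r9 m[φ0→X3] = [2, 2, 2]
r9 m[φ1→X3] = [2, 4, 0]
r9 m[φ1→X15] = [15, 13, 14]
r9 m[φ2→X3] = [9, 8, 13]
r9 m[φ2→X9] = [5, 5, 2]
r9 m[φ3→X8] = [0, 5, 2]
r9 m[φ3→X12] = [13, 11, 14]
r9 m[φ4→X10] = [13, 22, 16]
r9 m[φ4→X9] = [0, 3, 0]
r9 m[φ5→X9] = [1, 4, 9]
r9 m[φ6→X9] = [7, 7, 5]
r9 m[φ7→X12] = [0, 5, 5]
r9 m[X8→φ0] = [0, 5, 2]
r9 m[X8→φ3] = [14, 14, 11]
r9 m[X3→φ0] = [11, 12, 13]
r9 m[X3→φ1] = [11, 10, 15]
r9 m[X3→φ2] = [4, 6, 2]
r9 m[X15→φ1] = [0, 0, 0]
r9 m[X10→φ4] = [0, 0, 0]
r9 m[X12→φ3] = [0, 5, 5]
r9 m[X12→φ7] = [13, 11, 14]
r9 m[X9→φ2] = [8, 14, 14]
r9 m[X9→φ4] = [13, 16, 16]
r9 m[X9→φ5] = [12, 15, 7]
r9 m[X9→φ6] = [6, 12, 11]
r10 m[φ0→X8] = [14, 14, 11]
r10 m[φ0→X3] = [2, 2, 2]
r10 m[φ1→X3] = [2, 4, 0]
r10 m[φ1→X15] = [15, 13, 14]
r10 m[φ2→X3] = [9, 8, 13]
r10 m[φ2→X9] = [5, 5, 2]
r10 m[φ3→X8] = [0, 5, 2]
r10 m[φ3→X12] = [13, 11, 14]
r10 m[φ4→X10] = [13, 22, 16]
r10 m[φ4→X9] = [0, 3, 0]
r10 m[φ5→X9] = [1, 4, 9]
r10 m[φ6→X9] = [7, 7, 5]
r10 m[φ7→X12] = [0, 5, 5]
r10 m[X8→φ0] = [0, 5, 2]
r10 m[X8→φ3] = [14, 14, 11]
r10 m[X3→φ0] = [11, 12, 13]
r10 m[X3→φ1] = [11, 10, 15]
r10 m[X3→φ2] = [4, 6, 2]
r10 m[X15→φ1] = [0, 0, 0]
r10 m[X10→φ4] = [0, 0, 0]
r10 m[X12→φ3] = [0, 5, 5]
r10 m[X12→φ7] = [13, 11, 14]
r10 m[X9→φ2] = [8, 14, 14]
r10 m[X9→φ4] = [13, 16, 16]
r10 m[X9→φ5] = [12, 15, 7]
r10 m[X9→φ6] = [6, 12, 11]
fixed point reached at round 10
b[X3] = ⊗ incoming = [13, 14, 15]

b[X3] = [13, 14, 15]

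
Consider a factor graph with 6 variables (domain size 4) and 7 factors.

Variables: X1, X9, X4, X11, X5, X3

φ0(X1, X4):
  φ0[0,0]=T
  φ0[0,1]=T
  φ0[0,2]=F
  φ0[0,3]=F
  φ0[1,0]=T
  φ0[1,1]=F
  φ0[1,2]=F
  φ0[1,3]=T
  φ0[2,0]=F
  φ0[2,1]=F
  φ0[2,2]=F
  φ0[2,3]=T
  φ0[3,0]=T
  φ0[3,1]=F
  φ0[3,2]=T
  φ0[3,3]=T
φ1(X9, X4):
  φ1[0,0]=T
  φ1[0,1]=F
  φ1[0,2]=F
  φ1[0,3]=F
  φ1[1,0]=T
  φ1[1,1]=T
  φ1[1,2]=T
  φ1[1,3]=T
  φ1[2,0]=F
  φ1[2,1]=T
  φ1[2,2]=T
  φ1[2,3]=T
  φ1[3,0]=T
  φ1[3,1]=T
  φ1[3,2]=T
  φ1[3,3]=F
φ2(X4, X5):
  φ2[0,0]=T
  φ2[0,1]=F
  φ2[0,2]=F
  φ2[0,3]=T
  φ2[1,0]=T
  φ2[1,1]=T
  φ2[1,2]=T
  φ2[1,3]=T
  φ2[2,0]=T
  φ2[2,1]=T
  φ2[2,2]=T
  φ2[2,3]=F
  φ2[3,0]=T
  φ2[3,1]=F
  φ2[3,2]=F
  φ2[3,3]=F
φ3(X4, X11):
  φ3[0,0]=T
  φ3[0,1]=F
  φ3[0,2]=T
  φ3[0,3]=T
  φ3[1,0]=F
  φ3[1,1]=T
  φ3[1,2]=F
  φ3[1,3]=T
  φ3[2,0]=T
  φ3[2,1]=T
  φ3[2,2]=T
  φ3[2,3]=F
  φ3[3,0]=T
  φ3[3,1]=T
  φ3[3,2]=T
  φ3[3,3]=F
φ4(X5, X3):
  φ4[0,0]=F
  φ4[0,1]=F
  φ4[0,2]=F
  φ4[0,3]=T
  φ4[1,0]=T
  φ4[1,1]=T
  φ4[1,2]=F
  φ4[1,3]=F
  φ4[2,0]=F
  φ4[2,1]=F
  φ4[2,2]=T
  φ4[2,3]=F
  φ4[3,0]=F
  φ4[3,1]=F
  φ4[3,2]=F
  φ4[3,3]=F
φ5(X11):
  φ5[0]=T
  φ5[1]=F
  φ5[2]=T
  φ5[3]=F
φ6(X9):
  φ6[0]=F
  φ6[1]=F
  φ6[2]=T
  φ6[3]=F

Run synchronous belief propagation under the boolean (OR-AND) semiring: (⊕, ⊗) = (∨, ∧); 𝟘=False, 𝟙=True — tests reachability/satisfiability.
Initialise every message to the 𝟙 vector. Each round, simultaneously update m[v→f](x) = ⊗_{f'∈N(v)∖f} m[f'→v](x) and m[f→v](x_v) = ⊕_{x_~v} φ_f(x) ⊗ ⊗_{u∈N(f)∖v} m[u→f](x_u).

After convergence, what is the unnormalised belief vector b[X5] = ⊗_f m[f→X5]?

init: all messages = 𝟙 over 4 values
r1 m[φ0→X1] = [T, T, T, T]
r1 m[φ0→X4] = [T, T, T, T]
r1 m[φ1→X9] = [T, T, T, T]
r1 m[φ1→X4] = [T, T, T, T]
r1 m[φ2→X4] = [T, T, T, T]
r1 m[φ2→X5] = [T, T, T, T]
r1 m[φ3→X4] = [T, T, T, T]
r1 m[φ3→X11] = [T, T, T, T]
r1 m[φ4→X5] = [T, T, T, F]
r1 m[φ4→X3] = [T, T, T, T]
r1 m[φ5→X11] = [T, F, T, F]
r1 m[φ6→X9] = [F, F, T, F]
r1 m[X1→φ0] = [T, T, T, T]
r1 m[X9→φ1] = [T, T, T, T]
r1 m[X9→φ6] = [T, T, T, T]
r1 m[X4→φ0] = [T, T, T, T]
r1 m[X4→φ1] = [T, T, T, T]
r1 m[X4→φ2] = [T, T, T, T]
r1 m[X4→φ3] = [T, T, T, T]
r1 m[X11→φ3] = [T, T, T, T]
r1 m[X11→φ5] = [T, T, T, T]
r1 m[X5→φ2] = [T, T, T, T]
r1 m[X5→φ4] = [T, T, T, T]
r1 m[X3→φ4] = [T, T, T, T]
r2 m[φ0→X1] = [T, T, T, T]
r2 m[φ0→X4] = [T, T, T, T]
r2 m[φ1→X9] = [T, T, T, T]
r2 m[φ1→X4] = [T, T, T, T]
r2 m[φ2→X4] = [T, T, T, T]
r2 m[φ2→X5] = [T, T, T, T]
r2 m[φ3→X4] = [T, T, T, T]
r2 m[φ3→X11] = [T, T, T, T]
r2 m[φ4→X5] = [T, T, T, F]
r2 m[φ4→X3] = [T, T, T, T]
r2 m[φ5→X11] = [T, F, T, F]
r2 m[φ6→X9] = [F, F, T, F]
r2 m[X1→φ0] = [T, T, T, T]
r2 m[X9→φ1] = [F, F, T, F]
r2 m[X9→φ6] = [T, T, T, T]
r2 m[X4→φ0] = [T, T, T, T]
r2 m[X4→φ1] = [T, T, T, T]
r2 m[X4→φ2] = [T, T, T, T]
r2 m[X4→φ3] = [T, T, T, T]
r2 m[X11→φ3] = [T, F, T, F]
r2 m[X11→φ5] = [T, T, T, T]
r2 m[X5→φ2] = [T, T, T, F]
r2 m[X5→φ4] = [T, T, T, T]
r2 m[X3→φ4] = [T, T, T, T]
r3 m[φ0→X1] = [T, T, T, T]
r3 m[φ0→X4] = [T, T, T, T]
r3 m[φ1→X9] = [T, T, T, T]
r3 m[φ1→X4] = [F, T, T, T]
r3 m[φ2→X4] = [T, T, T, T]
r3 m[φ2→X5] = [T, T, T, T]
r3 m[φ3→X4] = [T, F, T, T]
r3 m[φ3→X11] = [T, T, T, T]
r3 m[φ4→X5] = [T, T, T, F]
r3 m[φ4→X3] = [T, T, T, T]
r3 m[φ5→X11] = [T, F, T, F]
r3 m[φ6→X9] = [F, F, T, F]
r3 m[X1→φ0] = [T, T, T, T]
r3 m[X9→φ1] = [F, F, T, F]
r3 m[X9→φ6] = [T, T, T, T]
r3 m[X4→φ0] = [T, T, T, T]
r3 m[X4→φ1] = [T, T, T, T]
r3 m[X4→φ2] = [T, T, T, T]
r3 m[X4→φ3] = [T, T, T, T]
r3 m[X11→φ3] = [T, F, T, F]
r3 m[X11→φ5] = [T, T, T, T]
r3 m[X5→φ2] = [T, T, T, F]
r3 m[X5→φ4] = [T, T, T, T]
r3 m[X3→φ4] = [T, T, T, T]
r4 m[φ0→X1] = [T, T, T, T]
r4 m[φ0→X4] = [T, T, T, T]
r4 m[φ1→X9] = [T, T, T, T]
r4 m[φ1→X4] = [F, T, T, T]
r4 m[φ2→X4] = [T, T, T, T]
r4 m[φ2→X5] = [T, T, T, T]
r4 m[φ3→X4] = [T, F, T, T]
r4 m[φ3→X11] = [T, T, T, T]
r4 m[φ4→X5] = [T, T, T, F]
r4 m[φ4→X3] = [T, T, T, T]
r4 m[φ5→X11] = [T, F, T, F]
r4 m[φ6→X9] = [F, F, T, F]
r4 m[X1→φ0] = [T, T, T, T]
r4 m[X9→φ1] = [F, F, T, F]
r4 m[X9→φ6] = [T, T, T, T]
r4 m[X4→φ0] = [F, F, T, T]
r4 m[X4→φ1] = [T, F, T, T]
r4 m[X4→φ2] = [F, F, T, T]
r4 m[X4→φ3] = [F, T, T, T]
r4 m[X11→φ3] = [T, F, T, F]
r4 m[X11→φ5] = [T, T, T, T]
r4 m[X5→φ2] = [T, T, T, F]
r4 m[X5→φ4] = [T, T, T, T]
r4 m[X3→φ4] = [T, T, T, T]
r5 m[φ0→X1] = [F, T, T, T]
r5 m[φ0→X4] = [T, T, T, T]
r5 m[φ1→X9] = [T, T, T, T]
r5 m[φ1→X4] = [F, T, T, T]
r5 m[φ2→X4] = [T, T, T, T]
r5 m[φ2→X5] = [T, T, T, F]
r5 m[φ3→X4] = [T, F, T, T]
r5 m[φ3→X11] = [T, T, T, T]
r5 m[φ4→X5] = [T, T, T, F]
r5 m[φ4→X3] = [T, T, T, T]
r5 m[φ5→X11] = [T, F, T, F]
r5 m[φ6→X9] = [F, F, T, F]
r5 m[X1→φ0] = [T, T, T, T]
r5 m[X9→φ1] = [F, F, T, F]
r5 m[X9→φ6] = [T, T, T, T]
r5 m[X4→φ0] = [F, F, T, T]
r5 m[X4→φ1] = [T, F, T, T]
r5 m[X4→φ2] = [F, F, T, T]
r5 m[X4→φ3] = [F, T, T, T]
r5 m[X11→φ3] = [T, F, T, F]
r5 m[X11→φ5] = [T, T, T, T]
r5 m[X5→φ2] = [T, T, T, F]
r5 m[X5→φ4] = [T, T, T, T]
r5 m[X3→φ4] = [T, T, T, T]
r6 m[φ0→X1] = [F, T, T, T]
r6 m[φ0→X4] = [T, T, T, T]
r6 m[φ1→X9] = [T, T, T, T]
r6 m[φ1→X4] = [F, T, T, T]
r6 m[φ2→X4] = [T, T, T, T]
r6 m[φ2→X5] = [T, T, T, F]
r6 m[φ3→X4] = [T, F, T, T]
r6 m[φ3→X11] = [T, T, T, T]
r6 m[φ4→X5] = [T, T, T, F]
r6 m[φ4→X3] = [T, T, T, T]
r6 m[φ5→X11] = [T, F, T, F]
r6 m[φ6→X9] = [F, F, T, F]
r6 m[X1→φ0] = [T, T, T, T]
r6 m[X9→φ1] = [F, F, T, F]
r6 m[X9→φ6] = [T, T, T, T]
r6 m[X4→φ0] = [F, F, T, T]
r6 m[X4→φ1] = [T, F, T, T]
r6 m[X4→φ2] = [F, F, T, T]
r6 m[X4→φ3] = [F, T, T, T]
r6 m[X11→φ3] = [T, F, T, F]
r6 m[X11→φ5] = [T, T, T, T]
r6 m[X5→φ2] = [T, T, T, F]
r6 m[X5→φ4] = [T, T, T, F]
r6 m[X3→φ4] = [T, T, T, T]
r7 m[φ0→X1] = [F, T, T, T]
r7 m[φ0→X4] = [T, T, T, T]
r7 m[φ1→X9] = [T, T, T, T]
r7 m[φ1→X4] = [F, T, T, T]
r7 m[φ2→X4] = [T, T, T, T]
r7 m[φ2→X5] = [T, T, T, F]
r7 m[φ3→X4] = [T, F, T, T]
r7 m[φ3→X11] = [T, T, T, T]
r7 m[φ4→X5] = [T, T, T, F]
r7 m[φ4→X3] = [T, T, T, T]
r7 m[φ5→X11] = [T, F, T, F]
r7 m[φ6→X9] = [F, F, T, F]
r7 m[X1→φ0] = [T, T, T, T]
r7 m[X9→φ1] = [F, F, T, F]
r7 m[X9→φ6] = [T, T, T, T]
r7 m[X4→φ0] = [F, F, T, T]
r7 m[X4→φ1] = [T, F, T, T]
r7 m[X4→φ2] = [F, F, T, T]
r7 m[X4→φ3] = [F, T, T, T]
r7 m[X11→φ3] = [T, F, T, F]
r7 m[X11→φ5] = [T, T, T, T]
r7 m[X5→φ2] = [T, T, T, F]
r7 m[X5→φ4] = [T, T, T, F]
r7 m[X3→φ4] = [T, T, T, T]
fixed point reached at round 7
b[X5] = ⊗ incoming = [T, T, T, F]

b[X5] = [T, T, T, F]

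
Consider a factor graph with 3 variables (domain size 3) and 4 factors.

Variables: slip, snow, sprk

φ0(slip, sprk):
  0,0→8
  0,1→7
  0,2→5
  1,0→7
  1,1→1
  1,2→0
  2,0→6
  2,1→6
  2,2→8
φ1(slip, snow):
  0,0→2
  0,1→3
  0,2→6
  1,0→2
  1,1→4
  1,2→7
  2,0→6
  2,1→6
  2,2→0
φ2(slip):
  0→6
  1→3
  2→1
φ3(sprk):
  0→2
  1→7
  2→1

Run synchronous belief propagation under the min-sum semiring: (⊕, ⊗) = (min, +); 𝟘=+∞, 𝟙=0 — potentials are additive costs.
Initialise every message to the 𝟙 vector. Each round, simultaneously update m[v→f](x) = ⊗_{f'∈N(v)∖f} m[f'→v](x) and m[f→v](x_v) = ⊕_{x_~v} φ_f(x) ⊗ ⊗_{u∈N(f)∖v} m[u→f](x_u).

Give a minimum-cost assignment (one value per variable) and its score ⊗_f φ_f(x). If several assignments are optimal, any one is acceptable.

init: all messages = 𝟙 over 3 values
r1 m[φ0→slip] = [5, 0, 6]
r1 m[φ0→sprk] = [6, 1, 0]
r1 m[φ1→slip] = [2, 2, 0]
r1 m[φ1→snow] = [2, 3, 0]
r1 m[φ2→slip] = [6, 3, 1]
r1 m[φ3→sprk] = [2, 7, 1]
r1 m[slip→φ0] = [0, 0, 0]
r1 m[slip→φ1] = [0, 0, 0]
r1 m[slip→φ2] = [0, 0, 0]
r1 m[snow→φ1] = [0, 0, 0]
r1 m[sprk→φ0] = [0, 0, 0]
r1 m[sprk→φ3] = [0, 0, 0]
r2 m[φ0→slip] = [5, 0, 6]
r2 m[φ0→sprk] = [6, 1, 0]
r2 m[φ1→slip] = [2, 2, 0]
r2 m[φ1→snow] = [2, 3, 0]
r2 m[φ2→slip] = [6, 3, 1]
r2 m[φ3→sprk] = [2, 7, 1]
r2 m[slip→φ0] = [8, 5, 1]
r2 m[slip→φ1] = [11, 3, 7]
r2 m[slip→φ2] = [7, 2, 6]
r2 m[snow→φ1] = [0, 0, 0]
r2 m[sprk→φ0] = [2, 7, 1]
r2 m[sprk→φ3] = [6, 1, 0]
r3 m[φ0→slip] = [6, 1, 8]
r3 m[φ0→sprk] = [7, 6, 5]
r3 m[φ1→slip] = [2, 2, 0]
r3 m[φ1→snow] = [5, 7, 7]
r3 m[φ2→slip] = [6, 3, 1]
r3 m[φ3→sprk] = [2, 7, 1]
r3 m[slip→φ0] = [8, 5, 1]
r3 m[slip→φ1] = [11, 3, 7]
r3 m[slip→φ2] = [7, 2, 6]
r3 m[snow→φ1] = [0, 0, 0]
r3 m[sprk→φ0] = [2, 7, 1]
r3 m[sprk→φ3] = [6, 1, 0]
r4 m[φ0→slip] = [6, 1, 8]
r4 m[φ0→sprk] = [7, 6, 5]
r4 m[φ1→slip] = [2, 2, 0]
r4 m[φ1→snow] = [5, 7, 7]
r4 m[φ2→slip] = [6, 3, 1]
r4 m[φ3→sprk] = [2, 7, 1]
r4 m[slip→φ0] = [8, 5, 1]
r4 m[slip→φ1] = [12, 4, 9]
r4 m[slip→φ2] = [8, 3, 8]
r4 m[snow→φ1] = [0, 0, 0]
r4 m[sprk→φ0] = [2, 7, 1]
r4 m[sprk→φ3] = [7, 6, 5]
r5 m[φ0→slip] = [6, 1, 8]
r5 m[φ0→sprk] = [7, 6, 5]
r5 m[φ1→slip] = [2, 2, 0]
r5 m[φ1→snow] = [6, 8, 9]
r5 m[φ2→slip] = [6, 3, 1]
r5 m[φ3→sprk] = [2, 7, 1]
r5 m[slip→φ0] = [8, 5, 1]
r5 m[slip→φ1] = [12, 4, 9]
r5 m[slip→φ2] = [8, 3, 8]
r5 m[snow→φ1] = [0, 0, 0]
r5 m[sprk→φ0] = [2, 7, 1]
r5 m[sprk→φ3] = [7, 6, 5]
r6 m[φ0→slip] = [6, 1, 8]
r6 m[φ0→sprk] = [7, 6, 5]
r6 m[φ1→slip] = [2, 2, 0]
r6 m[φ1→snow] = [6, 8, 9]
r6 m[φ2→slip] = [6, 3, 1]
r6 m[φ3→sprk] = [2, 7, 1]
r6 m[slip→φ0] = [8, 5, 1]
r6 m[slip→φ1] = [12, 4, 9]
r6 m[slip→φ2] = [8, 3, 8]
r6 m[snow→φ1] = [0, 0, 0]
r6 m[sprk→φ0] = [2, 7, 1]
r6 m[sprk→φ3] = [7, 6, 5]
fixed point reached at round 6
traceback from slip: (slip=1, snow=0, sprk=2), score=6

assignment: (slip=1, snow=0, sprk=2); score = 6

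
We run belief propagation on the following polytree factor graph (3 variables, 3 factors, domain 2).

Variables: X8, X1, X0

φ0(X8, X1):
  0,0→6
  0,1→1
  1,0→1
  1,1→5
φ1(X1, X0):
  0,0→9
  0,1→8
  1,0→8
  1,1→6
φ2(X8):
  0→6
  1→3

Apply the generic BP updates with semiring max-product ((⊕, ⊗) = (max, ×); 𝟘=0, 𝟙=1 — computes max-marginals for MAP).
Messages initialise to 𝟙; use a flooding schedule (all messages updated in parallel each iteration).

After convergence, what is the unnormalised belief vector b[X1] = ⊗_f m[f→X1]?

b[X1] = [324, 120]

init: all messages = 𝟙 over 2 values
r1 m[φ0→X8] = [6, 5]
r1 m[φ0→X1] = [6, 5]
r1 m[φ1→X1] = [9, 8]
r1 m[φ1→X0] = [9, 8]
r1 m[φ2→X8] = [6, 3]
r1 m[X8→φ0] = [1, 1]
r1 m[X8→φ2] = [1, 1]
r1 m[X1→φ0] = [1, 1]
r1 m[X1→φ1] = [1, 1]
r1 m[X0→φ1] = [1, 1]
r2 m[φ0→X8] = [6, 5]
r2 m[φ0→X1] = [6, 5]
r2 m[φ1→X1] = [9, 8]
r2 m[φ1→X0] = [9, 8]
r2 m[φ2→X8] = [6, 3]
r2 m[X8→φ0] = [6, 3]
r2 m[X8→φ2] = [6, 5]
r2 m[X1→φ0] = [9, 8]
r2 m[X1→φ1] = [6, 5]
r2 m[X0→φ1] = [1, 1]
r3 m[φ0→X8] = [54, 40]
r3 m[φ0→X1] = [36, 15]
r3 m[φ1→X1] = [9, 8]
r3 m[φ1→X0] = [54, 48]
r3 m[φ2→X8] = [6, 3]
r3 m[X8→φ0] = [6, 3]
r3 m[X8→φ2] = [6, 5]
r3 m[X1→φ0] = [9, 8]
r3 m[X1→φ1] = [6, 5]
r3 m[X0→φ1] = [1, 1]
r4 m[φ0→X8] = [54, 40]
r4 m[φ0→X1] = [36, 15]
r4 m[φ1→X1] = [9, 8]
r4 m[φ1→X0] = [54, 48]
r4 m[φ2→X8] = [6, 3]
r4 m[X8→φ0] = [6, 3]
r4 m[X8→φ2] = [54, 40]
r4 m[X1→φ0] = [9, 8]
r4 m[X1→φ1] = [36, 15]
r4 m[X0→φ1] = [1, 1]
r5 m[φ0→X8] = [54, 40]
r5 m[φ0→X1] = [36, 15]
r5 m[φ1→X1] = [9, 8]
r5 m[φ1→X0] = [324, 288]
r5 m[φ2→X8] = [6, 3]
r5 m[X8→φ0] = [6, 3]
r5 m[X8→φ2] = [54, 40]
r5 m[X1→φ0] = [9, 8]
r5 m[X1→φ1] = [36, 15]
r5 m[X0→φ1] = [1, 1]
r6 m[φ0→X8] = [54, 40]
r6 m[φ0→X1] = [36, 15]
r6 m[φ1→X1] = [9, 8]
r6 m[φ1→X0] = [324, 288]
r6 m[φ2→X8] = [6, 3]
r6 m[X8→φ0] = [6, 3]
r6 m[X8→φ2] = [54, 40]
r6 m[X1→φ0] = [9, 8]
r6 m[X1→φ1] = [36, 15]
r6 m[X0→φ1] = [1, 1]
fixed point reached at round 6
b[X1] = ⊗ incoming = [324, 120]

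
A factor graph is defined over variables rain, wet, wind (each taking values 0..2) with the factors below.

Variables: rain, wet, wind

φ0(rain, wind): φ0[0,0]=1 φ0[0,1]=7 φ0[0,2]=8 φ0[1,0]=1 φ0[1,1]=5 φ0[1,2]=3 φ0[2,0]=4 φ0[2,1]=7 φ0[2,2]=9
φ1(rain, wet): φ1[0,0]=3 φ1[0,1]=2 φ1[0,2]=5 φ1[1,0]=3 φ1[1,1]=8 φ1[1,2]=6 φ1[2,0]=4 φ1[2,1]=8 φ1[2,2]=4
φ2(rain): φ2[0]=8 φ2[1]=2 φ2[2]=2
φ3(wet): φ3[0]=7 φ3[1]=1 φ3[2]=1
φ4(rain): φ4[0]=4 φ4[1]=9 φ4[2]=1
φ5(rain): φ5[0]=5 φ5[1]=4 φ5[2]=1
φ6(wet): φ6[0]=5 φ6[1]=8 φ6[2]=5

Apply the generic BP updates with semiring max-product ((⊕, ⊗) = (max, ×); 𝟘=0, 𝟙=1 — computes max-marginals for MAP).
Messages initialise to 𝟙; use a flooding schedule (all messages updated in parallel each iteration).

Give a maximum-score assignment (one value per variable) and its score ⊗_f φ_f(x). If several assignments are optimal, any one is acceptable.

init: all messages = 𝟙 over 3 values
r1 m[φ0→rain] = [8, 5, 9]
r1 m[φ0→wind] = [4, 7, 9]
r1 m[φ1→rain] = [5, 8, 8]
r1 m[φ1→wet] = [4, 8, 6]
r1 m[φ2→rain] = [8, 2, 2]
r1 m[φ3→wet] = [7, 1, 1]
r1 m[φ4→rain] = [4, 9, 1]
r1 m[φ5→rain] = [5, 4, 1]
r1 m[φ6→wet] = [5, 8, 5]
r1 m[rain→φ0] = [1, 1, 1]
r1 m[rain→φ1] = [1, 1, 1]
r1 m[rain→φ2] = [1, 1, 1]
r1 m[rain→φ4] = [1, 1, 1]
r1 m[rain→φ5] = [1, 1, 1]
r1 m[wet→φ1] = [1, 1, 1]
r1 m[wet→φ3] = [1, 1, 1]
r1 m[wet→φ6] = [1, 1, 1]
r1 m[wind→φ0] = [1, 1, 1]
r2 m[φ0→rain] = [8, 5, 9]
r2 m[φ0→wind] = [4, 7, 9]
r2 m[φ1→rain] = [5, 8, 8]
r2 m[φ1→wet] = [4, 8, 6]
r2 m[φ2→rain] = [8, 2, 2]
r2 m[φ3→wet] = [7, 1, 1]
r2 m[φ4→rain] = [4, 9, 1]
r2 m[φ5→rain] = [5, 4, 1]
r2 m[φ6→wet] = [5, 8, 5]
r2 m[rain→φ0] = [800, 576, 16]
r2 m[rain→φ1] = [1280, 360, 18]
r2 m[rain→φ2] = [800, 1440, 72]
r2 m[rain→φ4] = [1600, 320, 144]
r2 m[rain→φ5] = [1280, 720, 144]
r2 m[wet→φ1] = [35, 8, 5]
r2 m[wet→φ3] = [20, 64, 30]
r2 m[wet→φ6] = [28, 8, 6]
r2 m[wind→φ0] = [1, 1, 1]
r3 m[φ0→rain] = [8, 5, 9]
r3 m[φ0→wind] = [800, 5600, 6400]
r3 m[φ1→rain] = [105, 105, 140]
r3 m[φ1→wet] = [3840, 2880, 6400]
r3 m[φ2→rain] = [8, 2, 2]
r3 m[φ3→wet] = [7, 1, 1]
r3 m[φ4→rain] = [4, 9, 1]
r3 m[φ5→rain] = [5, 4, 1]
r3 m[φ6→wet] = [5, 8, 5]
r3 m[rain→φ0] = [800, 576, 16]
r3 m[rain→φ1] = [1280, 360, 18]
r3 m[rain→φ2] = [800, 1440, 72]
r3 m[rain→φ4] = [1600, 320, 144]
r3 m[rain→φ5] = [1280, 720, 144]
r3 m[wet→φ1] = [35, 8, 5]
r3 m[wet→φ3] = [20, 64, 30]
r3 m[wet→φ6] = [28, 8, 6]
r3 m[wind→φ0] = [1, 1, 1]
r4 m[φ0→rain] = [8, 5, 9]
r4 m[φ0→wind] = [800, 5600, 6400]
r4 m[φ1→rain] = [105, 105, 140]
r4 m[φ1→wet] = [3840, 2880, 6400]
r4 m[φ2→rain] = [8, 2, 2]
r4 m[φ3→wet] = [7, 1, 1]
r4 m[φ4→rain] = [4, 9, 1]
r4 m[φ5→rain] = [5, 4, 1]
r4 m[φ6→wet] = [5, 8, 5]
r4 m[rain→φ0] = [16800, 7560, 280]
r4 m[rain→φ1] = [1280, 360, 18]
r4 m[rain→φ2] = [16800, 18900, 1260]
r4 m[rain→φ4] = [33600, 4200, 2520]
r4 m[rain→φ5] = [26880, 9450, 2520]
r4 m[wet→φ1] = [35, 8, 5]
r4 m[wet→φ3] = [19200, 23040, 32000]
r4 m[wet→φ6] = [26880, 2880, 6400]
r4 m[wind→φ0] = [1, 1, 1]
r5 m[φ0→rain] = [8, 5, 9]
r5 m[φ0→wind] = [16800, 117600, 134400]
r5 m[φ1→rain] = [105, 105, 140]
r5 m[φ1→wet] = [3840, 2880, 6400]
r5 m[φ2→rain] = [8, 2, 2]
r5 m[φ3→wet] = [7, 1, 1]
r5 m[φ4→rain] = [4, 9, 1]
r5 m[φ5→rain] = [5, 4, 1]
r5 m[φ6→wet] = [5, 8, 5]
r5 m[rain→φ0] = [16800, 7560, 280]
r5 m[rain→φ1] = [1280, 360, 18]
r5 m[rain→φ2] = [16800, 18900, 1260]
r5 m[rain→φ4] = [33600, 4200, 2520]
r5 m[rain→φ5] = [26880, 9450, 2520]
r5 m[wet→φ1] = [35, 8, 5]
r5 m[wet→φ3] = [19200, 23040, 32000]
r5 m[wet→φ6] = [26880, 2880, 6400]
r5 m[wind→φ0] = [1, 1, 1]
r6 m[φ0→rain] = [8, 5, 9]
r6 m[φ0→wind] = [16800, 117600, 134400]
r6 m[φ1→rain] = [105, 105, 140]
r6 m[φ1→wet] = [3840, 2880, 6400]
r6 m[φ2→rain] = [8, 2, 2]
r6 m[φ3→wet] = [7, 1, 1]
r6 m[φ4→rain] = [4, 9, 1]
r6 m[φ5→rain] = [5, 4, 1]
r6 m[φ6→wet] = [5, 8, 5]
r6 m[rain→φ0] = [16800, 7560, 280]
r6 m[rain→φ1] = [1280, 360, 18]
r6 m[rain→φ2] = [16800, 18900, 1260]
r6 m[rain→φ4] = [33600, 4200, 2520]
r6 m[rain→φ5] = [26880, 9450, 2520]
r6 m[wet→φ1] = [35, 8, 5]
r6 m[wet→φ3] = [19200, 23040, 32000]
r6 m[wet→φ6] = [26880, 2880, 6400]
r6 m[wind→φ0] = [1, 1, 1]
fixed point reached at round 6
traceback from rain: (rain=0, wet=0, wind=2), score=134400

assignment: (rain=0, wet=0, wind=2); score = 134400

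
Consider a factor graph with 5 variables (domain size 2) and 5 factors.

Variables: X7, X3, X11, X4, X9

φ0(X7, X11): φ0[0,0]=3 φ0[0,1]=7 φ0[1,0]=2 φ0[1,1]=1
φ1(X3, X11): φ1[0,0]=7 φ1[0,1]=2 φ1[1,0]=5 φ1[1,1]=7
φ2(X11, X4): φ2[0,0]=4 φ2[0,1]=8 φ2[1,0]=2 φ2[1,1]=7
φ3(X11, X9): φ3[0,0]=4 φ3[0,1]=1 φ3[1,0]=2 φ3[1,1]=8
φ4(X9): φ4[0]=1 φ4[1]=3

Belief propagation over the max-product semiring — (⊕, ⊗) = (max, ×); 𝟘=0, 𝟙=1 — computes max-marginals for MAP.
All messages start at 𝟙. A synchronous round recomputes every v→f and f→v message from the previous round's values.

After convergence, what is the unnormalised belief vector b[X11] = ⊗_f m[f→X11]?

b[X11] = [672, 8232]

init: all messages = 𝟙 over 2 values
r1 m[φ0→X7] = [7, 2]
r1 m[φ0→X11] = [3, 7]
r1 m[φ1→X3] = [7, 7]
r1 m[φ1→X11] = [7, 7]
r1 m[φ2→X11] = [8, 7]
r1 m[φ2→X4] = [4, 8]
r1 m[φ3→X11] = [4, 8]
r1 m[φ3→X9] = [4, 8]
r1 m[φ4→X9] = [1, 3]
r1 m[X7→φ0] = [1, 1]
r1 m[X3→φ1] = [1, 1]
r1 m[X11→φ0] = [1, 1]
r1 m[X11→φ1] = [1, 1]
r1 m[X11→φ2] = [1, 1]
r1 m[X11→φ3] = [1, 1]
r1 m[X4→φ2] = [1, 1]
r1 m[X9→φ3] = [1, 1]
r1 m[X9→φ4] = [1, 1]
r2 m[φ0→X7] = [7, 2]
r2 m[φ0→X11] = [3, 7]
r2 m[φ1→X3] = [7, 7]
r2 m[φ1→X11] = [7, 7]
r2 m[φ2→X11] = [8, 7]
r2 m[φ2→X4] = [4, 8]
r2 m[φ3→X11] = [4, 8]
r2 m[φ3→X9] = [4, 8]
r2 m[φ4→X9] = [1, 3]
r2 m[X7→φ0] = [1, 1]
r2 m[X3→φ1] = [1, 1]
r2 m[X11→φ0] = [224, 392]
r2 m[X11→φ1] = [96, 392]
r2 m[X11→φ2] = [84, 392]
r2 m[X11→φ3] = [168, 343]
r2 m[X4→φ2] = [1, 1]
r2 m[X9→φ3] = [1, 3]
r2 m[X9→φ4] = [4, 8]
r3 m[φ0→X7] = [2744, 448]
r3 m[φ0→X11] = [3, 7]
r3 m[φ1→X3] = [784, 2744]
r3 m[φ1→X11] = [7, 7]
r3 m[φ2→X11] = [8, 7]
r3 m[φ2→X4] = [784, 2744]
r3 m[φ3→X11] = [4, 24]
r3 m[φ3→X9] = [686, 2744]
r3 m[φ4→X9] = [1, 3]
r3 m[X7→φ0] = [1, 1]
r3 m[X3→φ1] = [1, 1]
r3 m[X11→φ0] = [224, 392]
r3 m[X11→φ1] = [96, 392]
r3 m[X11→φ2] = [84, 392]
r3 m[X11→φ3] = [168, 343]
r3 m[X4→φ2] = [1, 1]
r3 m[X9→φ3] = [1, 3]
r3 m[X9→φ4] = [4, 8]
r4 m[φ0→X7] = [2744, 448]
r4 m[φ0→X11] = [3, 7]
r4 m[φ1→X3] = [784, 2744]
r4 m[φ1→X11] = [7, 7]
r4 m[φ2→X11] = [8, 7]
r4 m[φ2→X4] = [784, 2744]
r4 m[φ3→X11] = [4, 24]
r4 m[φ3→X9] = [686, 2744]
r4 m[φ4→X9] = [1, 3]
r4 m[X7→φ0] = [1, 1]
r4 m[X3→φ1] = [1, 1]
r4 m[X11→φ0] = [224, 1176]
r4 m[X11→φ1] = [96, 1176]
r4 m[X11→φ2] = [84, 1176]
r4 m[X11→φ3] = [168, 343]
r4 m[X4→φ2] = [1, 1]
r4 m[X9→φ3] = [1, 3]
r4 m[X9→φ4] = [686, 2744]
r5 m[φ0→X7] = [8232, 1176]
r5 m[φ0→X11] = [3, 7]
r5 m[φ1→X3] = [2352, 8232]
r5 m[φ1→X11] = [7, 7]
r5 m[φ2→X11] = [8, 7]
r5 m[φ2→X4] = [2352, 8232]
r5 m[φ3→X11] = [4, 24]
r5 m[φ3→X9] = [686, 2744]
r5 m[φ4→X9] = [1, 3]
r5 m[X7→φ0] = [1, 1]
r5 m[X3→φ1] = [1, 1]
r5 m[X11→φ0] = [224, 1176]
r5 m[X11→φ1] = [96, 1176]
r5 m[X11→φ2] = [84, 1176]
r5 m[X11→φ3] = [168, 343]
r5 m[X4→φ2] = [1, 1]
r5 m[X9→φ3] = [1, 3]
r5 m[X9→φ4] = [686, 2744]
r6 m[φ0→X7] = [8232, 1176]
r6 m[φ0→X11] = [3, 7]
r6 m[φ1→X3] = [2352, 8232]
r6 m[φ1→X11] = [7, 7]
r6 m[φ2→X11] = [8, 7]
r6 m[φ2→X4] = [2352, 8232]
r6 m[φ3→X11] = [4, 24]
r6 m[φ3→X9] = [686, 2744]
r6 m[φ4→X9] = [1, 3]
r6 m[X7→φ0] = [1, 1]
r6 m[X3→φ1] = [1, 1]
r6 m[X11→φ0] = [224, 1176]
r6 m[X11→φ1] = [96, 1176]
r6 m[X11→φ2] = [84, 1176]
r6 m[X11→φ3] = [168, 343]
r6 m[X4→φ2] = [1, 1]
r6 m[X9→φ3] = [1, 3]
r6 m[X9→φ4] = [686, 2744]
fixed point reached at round 6
b[X11] = ⊗ incoming = [672, 8232]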